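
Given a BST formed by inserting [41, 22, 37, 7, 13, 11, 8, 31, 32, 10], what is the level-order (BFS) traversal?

Tree insertion order: [41, 22, 37, 7, 13, 11, 8, 31, 32, 10]
Tree (level-order array): [41, 22, None, 7, 37, None, 13, 31, None, 11, None, None, 32, 8, None, None, None, None, 10]
BFS from the root, enqueuing left then right child of each popped node:
  queue [41] -> pop 41, enqueue [22], visited so far: [41]
  queue [22] -> pop 22, enqueue [7, 37], visited so far: [41, 22]
  queue [7, 37] -> pop 7, enqueue [13], visited so far: [41, 22, 7]
  queue [37, 13] -> pop 37, enqueue [31], visited so far: [41, 22, 7, 37]
  queue [13, 31] -> pop 13, enqueue [11], visited so far: [41, 22, 7, 37, 13]
  queue [31, 11] -> pop 31, enqueue [32], visited so far: [41, 22, 7, 37, 13, 31]
  queue [11, 32] -> pop 11, enqueue [8], visited so far: [41, 22, 7, 37, 13, 31, 11]
  queue [32, 8] -> pop 32, enqueue [none], visited so far: [41, 22, 7, 37, 13, 31, 11, 32]
  queue [8] -> pop 8, enqueue [10], visited so far: [41, 22, 7, 37, 13, 31, 11, 32, 8]
  queue [10] -> pop 10, enqueue [none], visited so far: [41, 22, 7, 37, 13, 31, 11, 32, 8, 10]
Result: [41, 22, 7, 37, 13, 31, 11, 32, 8, 10]


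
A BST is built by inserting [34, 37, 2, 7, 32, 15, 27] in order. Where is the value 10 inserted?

Starting tree (level order): [34, 2, 37, None, 7, None, None, None, 32, 15, None, None, 27]
Insertion path: 34 -> 2 -> 7 -> 32 -> 15
Result: insert 10 as left child of 15
Final tree (level order): [34, 2, 37, None, 7, None, None, None, 32, 15, None, 10, 27]


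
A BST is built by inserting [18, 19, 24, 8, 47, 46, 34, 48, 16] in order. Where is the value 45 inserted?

Starting tree (level order): [18, 8, 19, None, 16, None, 24, None, None, None, 47, 46, 48, 34]
Insertion path: 18 -> 19 -> 24 -> 47 -> 46 -> 34
Result: insert 45 as right child of 34
Final tree (level order): [18, 8, 19, None, 16, None, 24, None, None, None, 47, 46, 48, 34, None, None, None, None, 45]


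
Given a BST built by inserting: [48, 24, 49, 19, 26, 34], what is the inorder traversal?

Tree insertion order: [48, 24, 49, 19, 26, 34]
Tree (level-order array): [48, 24, 49, 19, 26, None, None, None, None, None, 34]
Inorder traversal: [19, 24, 26, 34, 48, 49]


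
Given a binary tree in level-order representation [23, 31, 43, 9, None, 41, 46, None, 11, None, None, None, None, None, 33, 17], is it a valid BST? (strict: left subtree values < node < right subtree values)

Level-order array: [23, 31, 43, 9, None, 41, 46, None, 11, None, None, None, None, None, 33, 17]
Validate using subtree bounds (lo, hi): at each node, require lo < value < hi,
then recurse left with hi=value and right with lo=value.
Preorder trace (stopping at first violation):
  at node 23 with bounds (-inf, +inf): OK
  at node 31 with bounds (-inf, 23): VIOLATION
Node 31 violates its bound: not (-inf < 31 < 23).
Result: Not a valid BST


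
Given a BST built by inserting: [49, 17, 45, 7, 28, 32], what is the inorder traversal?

Tree insertion order: [49, 17, 45, 7, 28, 32]
Tree (level-order array): [49, 17, None, 7, 45, None, None, 28, None, None, 32]
Inorder traversal: [7, 17, 28, 32, 45, 49]


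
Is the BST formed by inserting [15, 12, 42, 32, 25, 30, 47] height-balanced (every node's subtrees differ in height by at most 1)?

Tree (level-order array): [15, 12, 42, None, None, 32, 47, 25, None, None, None, None, 30]
Definition: a tree is height-balanced if, at every node, |h(left) - h(right)| <= 1 (empty subtree has height -1).
Bottom-up per-node check:
  node 12: h_left=-1, h_right=-1, diff=0 [OK], height=0
  node 30: h_left=-1, h_right=-1, diff=0 [OK], height=0
  node 25: h_left=-1, h_right=0, diff=1 [OK], height=1
  node 32: h_left=1, h_right=-1, diff=2 [FAIL (|1--1|=2 > 1)], height=2
  node 47: h_left=-1, h_right=-1, diff=0 [OK], height=0
  node 42: h_left=2, h_right=0, diff=2 [FAIL (|2-0|=2 > 1)], height=3
  node 15: h_left=0, h_right=3, diff=3 [FAIL (|0-3|=3 > 1)], height=4
Node 32 violates the condition: |1 - -1| = 2 > 1.
Result: Not balanced


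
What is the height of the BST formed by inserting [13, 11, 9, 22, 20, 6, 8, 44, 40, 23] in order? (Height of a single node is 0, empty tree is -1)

Insertion order: [13, 11, 9, 22, 20, 6, 8, 44, 40, 23]
Tree (level-order array): [13, 11, 22, 9, None, 20, 44, 6, None, None, None, 40, None, None, 8, 23]
Compute height bottom-up (empty subtree = -1):
  height(8) = 1 + max(-1, -1) = 0
  height(6) = 1 + max(-1, 0) = 1
  height(9) = 1 + max(1, -1) = 2
  height(11) = 1 + max(2, -1) = 3
  height(20) = 1 + max(-1, -1) = 0
  height(23) = 1 + max(-1, -1) = 0
  height(40) = 1 + max(0, -1) = 1
  height(44) = 1 + max(1, -1) = 2
  height(22) = 1 + max(0, 2) = 3
  height(13) = 1 + max(3, 3) = 4
Height = 4


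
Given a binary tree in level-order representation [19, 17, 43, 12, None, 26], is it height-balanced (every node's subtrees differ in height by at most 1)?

Tree (level-order array): [19, 17, 43, 12, None, 26]
Definition: a tree is height-balanced if, at every node, |h(left) - h(right)| <= 1 (empty subtree has height -1).
Bottom-up per-node check:
  node 12: h_left=-1, h_right=-1, diff=0 [OK], height=0
  node 17: h_left=0, h_right=-1, diff=1 [OK], height=1
  node 26: h_left=-1, h_right=-1, diff=0 [OK], height=0
  node 43: h_left=0, h_right=-1, diff=1 [OK], height=1
  node 19: h_left=1, h_right=1, diff=0 [OK], height=2
All nodes satisfy the balance condition.
Result: Balanced


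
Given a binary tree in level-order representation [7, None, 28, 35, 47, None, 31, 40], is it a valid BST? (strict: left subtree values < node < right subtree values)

Level-order array: [7, None, 28, 35, 47, None, 31, 40]
Validate using subtree bounds (lo, hi): at each node, require lo < value < hi,
then recurse left with hi=value and right with lo=value.
Preorder trace (stopping at first violation):
  at node 7 with bounds (-inf, +inf): OK
  at node 28 with bounds (7, +inf): OK
  at node 35 with bounds (7, 28): VIOLATION
Node 35 violates its bound: not (7 < 35 < 28).
Result: Not a valid BST


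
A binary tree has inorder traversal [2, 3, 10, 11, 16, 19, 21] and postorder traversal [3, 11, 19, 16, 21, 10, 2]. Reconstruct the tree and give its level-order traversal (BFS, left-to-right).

Inorder:   [2, 3, 10, 11, 16, 19, 21]
Postorder: [3, 11, 19, 16, 21, 10, 2]
Algorithm: postorder visits root last, so walk postorder right-to-left;
each value is the root of the current inorder slice — split it at that
value, recurse on the right subtree first, then the left.
Recursive splits:
  root=2; inorder splits into left=[], right=[3, 10, 11, 16, 19, 21]
  root=10; inorder splits into left=[3], right=[11, 16, 19, 21]
  root=21; inorder splits into left=[11, 16, 19], right=[]
  root=16; inorder splits into left=[11], right=[19]
  root=19; inorder splits into left=[], right=[]
  root=11; inorder splits into left=[], right=[]
  root=3; inorder splits into left=[], right=[]
Reconstructed level-order: [2, 10, 3, 21, 16, 11, 19]


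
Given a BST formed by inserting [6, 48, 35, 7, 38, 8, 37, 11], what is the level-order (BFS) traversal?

Tree insertion order: [6, 48, 35, 7, 38, 8, 37, 11]
Tree (level-order array): [6, None, 48, 35, None, 7, 38, None, 8, 37, None, None, 11]
BFS from the root, enqueuing left then right child of each popped node:
  queue [6] -> pop 6, enqueue [48], visited so far: [6]
  queue [48] -> pop 48, enqueue [35], visited so far: [6, 48]
  queue [35] -> pop 35, enqueue [7, 38], visited so far: [6, 48, 35]
  queue [7, 38] -> pop 7, enqueue [8], visited so far: [6, 48, 35, 7]
  queue [38, 8] -> pop 38, enqueue [37], visited so far: [6, 48, 35, 7, 38]
  queue [8, 37] -> pop 8, enqueue [11], visited so far: [6, 48, 35, 7, 38, 8]
  queue [37, 11] -> pop 37, enqueue [none], visited so far: [6, 48, 35, 7, 38, 8, 37]
  queue [11] -> pop 11, enqueue [none], visited so far: [6, 48, 35, 7, 38, 8, 37, 11]
Result: [6, 48, 35, 7, 38, 8, 37, 11]


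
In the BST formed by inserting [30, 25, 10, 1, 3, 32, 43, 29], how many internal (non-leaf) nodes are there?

Tree built from: [30, 25, 10, 1, 3, 32, 43, 29]
Tree (level-order array): [30, 25, 32, 10, 29, None, 43, 1, None, None, None, None, None, None, 3]
Rule: An internal node has at least one child.
Per-node child counts:
  node 30: 2 child(ren)
  node 25: 2 child(ren)
  node 10: 1 child(ren)
  node 1: 1 child(ren)
  node 3: 0 child(ren)
  node 29: 0 child(ren)
  node 32: 1 child(ren)
  node 43: 0 child(ren)
Matching nodes: [30, 25, 10, 1, 32]
Count of internal (non-leaf) nodes: 5


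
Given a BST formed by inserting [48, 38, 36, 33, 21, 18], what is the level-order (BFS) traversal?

Tree insertion order: [48, 38, 36, 33, 21, 18]
Tree (level-order array): [48, 38, None, 36, None, 33, None, 21, None, 18]
BFS from the root, enqueuing left then right child of each popped node:
  queue [48] -> pop 48, enqueue [38], visited so far: [48]
  queue [38] -> pop 38, enqueue [36], visited so far: [48, 38]
  queue [36] -> pop 36, enqueue [33], visited so far: [48, 38, 36]
  queue [33] -> pop 33, enqueue [21], visited so far: [48, 38, 36, 33]
  queue [21] -> pop 21, enqueue [18], visited so far: [48, 38, 36, 33, 21]
  queue [18] -> pop 18, enqueue [none], visited so far: [48, 38, 36, 33, 21, 18]
Result: [48, 38, 36, 33, 21, 18]


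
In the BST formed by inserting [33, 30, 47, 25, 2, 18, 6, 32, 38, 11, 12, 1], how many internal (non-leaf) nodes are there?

Tree built from: [33, 30, 47, 25, 2, 18, 6, 32, 38, 11, 12, 1]
Tree (level-order array): [33, 30, 47, 25, 32, 38, None, 2, None, None, None, None, None, 1, 18, None, None, 6, None, None, 11, None, 12]
Rule: An internal node has at least one child.
Per-node child counts:
  node 33: 2 child(ren)
  node 30: 2 child(ren)
  node 25: 1 child(ren)
  node 2: 2 child(ren)
  node 1: 0 child(ren)
  node 18: 1 child(ren)
  node 6: 1 child(ren)
  node 11: 1 child(ren)
  node 12: 0 child(ren)
  node 32: 0 child(ren)
  node 47: 1 child(ren)
  node 38: 0 child(ren)
Matching nodes: [33, 30, 25, 2, 18, 6, 11, 47]
Count of internal (non-leaf) nodes: 8


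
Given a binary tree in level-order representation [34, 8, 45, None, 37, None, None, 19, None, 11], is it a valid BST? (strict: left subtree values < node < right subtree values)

Level-order array: [34, 8, 45, None, 37, None, None, 19, None, 11]
Validate using subtree bounds (lo, hi): at each node, require lo < value < hi,
then recurse left with hi=value and right with lo=value.
Preorder trace (stopping at first violation):
  at node 34 with bounds (-inf, +inf): OK
  at node 8 with bounds (-inf, 34): OK
  at node 37 with bounds (8, 34): VIOLATION
Node 37 violates its bound: not (8 < 37 < 34).
Result: Not a valid BST


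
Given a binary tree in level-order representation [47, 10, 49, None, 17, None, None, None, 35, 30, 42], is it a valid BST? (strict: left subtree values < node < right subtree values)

Level-order array: [47, 10, 49, None, 17, None, None, None, 35, 30, 42]
Validate using subtree bounds (lo, hi): at each node, require lo < value < hi,
then recurse left with hi=value and right with lo=value.
Preorder trace (stopping at first violation):
  at node 47 with bounds (-inf, +inf): OK
  at node 10 with bounds (-inf, 47): OK
  at node 17 with bounds (10, 47): OK
  at node 35 with bounds (17, 47): OK
  at node 30 with bounds (17, 35): OK
  at node 42 with bounds (35, 47): OK
  at node 49 with bounds (47, +inf): OK
No violation found at any node.
Result: Valid BST


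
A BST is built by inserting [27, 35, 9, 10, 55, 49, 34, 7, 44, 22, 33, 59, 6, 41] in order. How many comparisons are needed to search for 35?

Search path for 35: 27 -> 35
Found: True
Comparisons: 2


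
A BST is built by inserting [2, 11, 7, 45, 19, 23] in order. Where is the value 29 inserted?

Starting tree (level order): [2, None, 11, 7, 45, None, None, 19, None, None, 23]
Insertion path: 2 -> 11 -> 45 -> 19 -> 23
Result: insert 29 as right child of 23
Final tree (level order): [2, None, 11, 7, 45, None, None, 19, None, None, 23, None, 29]


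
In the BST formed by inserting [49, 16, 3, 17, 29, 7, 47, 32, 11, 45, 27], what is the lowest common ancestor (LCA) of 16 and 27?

Tree insertion order: [49, 16, 3, 17, 29, 7, 47, 32, 11, 45, 27]
Tree (level-order array): [49, 16, None, 3, 17, None, 7, None, 29, None, 11, 27, 47, None, None, None, None, 32, None, None, 45]
In a BST, the LCA of p=16, q=27 is the first node v on the
root-to-leaf path with p <= v <= q (go left if both < v, right if both > v).
Walk from root:
  at 49: both 16 and 27 < 49, go left
  at 16: 16 <= 16 <= 27, this is the LCA
LCA = 16


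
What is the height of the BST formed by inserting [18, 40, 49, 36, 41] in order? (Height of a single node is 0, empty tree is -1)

Insertion order: [18, 40, 49, 36, 41]
Tree (level-order array): [18, None, 40, 36, 49, None, None, 41]
Compute height bottom-up (empty subtree = -1):
  height(36) = 1 + max(-1, -1) = 0
  height(41) = 1 + max(-1, -1) = 0
  height(49) = 1 + max(0, -1) = 1
  height(40) = 1 + max(0, 1) = 2
  height(18) = 1 + max(-1, 2) = 3
Height = 3


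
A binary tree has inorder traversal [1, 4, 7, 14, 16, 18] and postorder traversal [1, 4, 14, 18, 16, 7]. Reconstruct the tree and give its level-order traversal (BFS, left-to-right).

Inorder:   [1, 4, 7, 14, 16, 18]
Postorder: [1, 4, 14, 18, 16, 7]
Algorithm: postorder visits root last, so walk postorder right-to-left;
each value is the root of the current inorder slice — split it at that
value, recurse on the right subtree first, then the left.
Recursive splits:
  root=7; inorder splits into left=[1, 4], right=[14, 16, 18]
  root=16; inorder splits into left=[14], right=[18]
  root=18; inorder splits into left=[], right=[]
  root=14; inorder splits into left=[], right=[]
  root=4; inorder splits into left=[1], right=[]
  root=1; inorder splits into left=[], right=[]
Reconstructed level-order: [7, 4, 16, 1, 14, 18]


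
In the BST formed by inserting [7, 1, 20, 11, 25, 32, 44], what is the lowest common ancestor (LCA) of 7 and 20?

Tree insertion order: [7, 1, 20, 11, 25, 32, 44]
Tree (level-order array): [7, 1, 20, None, None, 11, 25, None, None, None, 32, None, 44]
In a BST, the LCA of p=7, q=20 is the first node v on the
root-to-leaf path with p <= v <= q (go left if both < v, right if both > v).
Walk from root:
  at 7: 7 <= 7 <= 20, this is the LCA
LCA = 7


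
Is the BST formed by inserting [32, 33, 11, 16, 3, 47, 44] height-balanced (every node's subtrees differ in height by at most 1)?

Tree (level-order array): [32, 11, 33, 3, 16, None, 47, None, None, None, None, 44]
Definition: a tree is height-balanced if, at every node, |h(left) - h(right)| <= 1 (empty subtree has height -1).
Bottom-up per-node check:
  node 3: h_left=-1, h_right=-1, diff=0 [OK], height=0
  node 16: h_left=-1, h_right=-1, diff=0 [OK], height=0
  node 11: h_left=0, h_right=0, diff=0 [OK], height=1
  node 44: h_left=-1, h_right=-1, diff=0 [OK], height=0
  node 47: h_left=0, h_right=-1, diff=1 [OK], height=1
  node 33: h_left=-1, h_right=1, diff=2 [FAIL (|-1-1|=2 > 1)], height=2
  node 32: h_left=1, h_right=2, diff=1 [OK], height=3
Node 33 violates the condition: |-1 - 1| = 2 > 1.
Result: Not balanced


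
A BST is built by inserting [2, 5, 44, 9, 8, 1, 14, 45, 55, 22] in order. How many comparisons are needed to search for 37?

Search path for 37: 2 -> 5 -> 44 -> 9 -> 14 -> 22
Found: False
Comparisons: 6


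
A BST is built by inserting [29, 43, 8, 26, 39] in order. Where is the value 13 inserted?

Starting tree (level order): [29, 8, 43, None, 26, 39]
Insertion path: 29 -> 8 -> 26
Result: insert 13 as left child of 26
Final tree (level order): [29, 8, 43, None, 26, 39, None, 13]


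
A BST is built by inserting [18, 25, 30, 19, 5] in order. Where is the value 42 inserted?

Starting tree (level order): [18, 5, 25, None, None, 19, 30]
Insertion path: 18 -> 25 -> 30
Result: insert 42 as right child of 30
Final tree (level order): [18, 5, 25, None, None, 19, 30, None, None, None, 42]


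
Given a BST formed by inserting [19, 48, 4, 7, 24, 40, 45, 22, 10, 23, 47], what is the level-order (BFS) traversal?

Tree insertion order: [19, 48, 4, 7, 24, 40, 45, 22, 10, 23, 47]
Tree (level-order array): [19, 4, 48, None, 7, 24, None, None, 10, 22, 40, None, None, None, 23, None, 45, None, None, None, 47]
BFS from the root, enqueuing left then right child of each popped node:
  queue [19] -> pop 19, enqueue [4, 48], visited so far: [19]
  queue [4, 48] -> pop 4, enqueue [7], visited so far: [19, 4]
  queue [48, 7] -> pop 48, enqueue [24], visited so far: [19, 4, 48]
  queue [7, 24] -> pop 7, enqueue [10], visited so far: [19, 4, 48, 7]
  queue [24, 10] -> pop 24, enqueue [22, 40], visited so far: [19, 4, 48, 7, 24]
  queue [10, 22, 40] -> pop 10, enqueue [none], visited so far: [19, 4, 48, 7, 24, 10]
  queue [22, 40] -> pop 22, enqueue [23], visited so far: [19, 4, 48, 7, 24, 10, 22]
  queue [40, 23] -> pop 40, enqueue [45], visited so far: [19, 4, 48, 7, 24, 10, 22, 40]
  queue [23, 45] -> pop 23, enqueue [none], visited so far: [19, 4, 48, 7, 24, 10, 22, 40, 23]
  queue [45] -> pop 45, enqueue [47], visited so far: [19, 4, 48, 7, 24, 10, 22, 40, 23, 45]
  queue [47] -> pop 47, enqueue [none], visited so far: [19, 4, 48, 7, 24, 10, 22, 40, 23, 45, 47]
Result: [19, 4, 48, 7, 24, 10, 22, 40, 23, 45, 47]


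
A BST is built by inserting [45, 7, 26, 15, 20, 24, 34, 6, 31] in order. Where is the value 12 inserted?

Starting tree (level order): [45, 7, None, 6, 26, None, None, 15, 34, None, 20, 31, None, None, 24]
Insertion path: 45 -> 7 -> 26 -> 15
Result: insert 12 as left child of 15
Final tree (level order): [45, 7, None, 6, 26, None, None, 15, 34, 12, 20, 31, None, None, None, None, 24]


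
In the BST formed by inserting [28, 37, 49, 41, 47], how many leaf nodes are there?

Tree built from: [28, 37, 49, 41, 47]
Tree (level-order array): [28, None, 37, None, 49, 41, None, None, 47]
Rule: A leaf has 0 children.
Per-node child counts:
  node 28: 1 child(ren)
  node 37: 1 child(ren)
  node 49: 1 child(ren)
  node 41: 1 child(ren)
  node 47: 0 child(ren)
Matching nodes: [47]
Count of leaf nodes: 1


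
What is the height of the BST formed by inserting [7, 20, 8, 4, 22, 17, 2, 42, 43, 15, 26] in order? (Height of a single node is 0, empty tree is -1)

Insertion order: [7, 20, 8, 4, 22, 17, 2, 42, 43, 15, 26]
Tree (level-order array): [7, 4, 20, 2, None, 8, 22, None, None, None, 17, None, 42, 15, None, 26, 43]
Compute height bottom-up (empty subtree = -1):
  height(2) = 1 + max(-1, -1) = 0
  height(4) = 1 + max(0, -1) = 1
  height(15) = 1 + max(-1, -1) = 0
  height(17) = 1 + max(0, -1) = 1
  height(8) = 1 + max(-1, 1) = 2
  height(26) = 1 + max(-1, -1) = 0
  height(43) = 1 + max(-1, -1) = 0
  height(42) = 1 + max(0, 0) = 1
  height(22) = 1 + max(-1, 1) = 2
  height(20) = 1 + max(2, 2) = 3
  height(7) = 1 + max(1, 3) = 4
Height = 4


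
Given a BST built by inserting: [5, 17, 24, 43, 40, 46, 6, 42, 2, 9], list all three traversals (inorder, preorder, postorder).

Tree insertion order: [5, 17, 24, 43, 40, 46, 6, 42, 2, 9]
Tree (level-order array): [5, 2, 17, None, None, 6, 24, None, 9, None, 43, None, None, 40, 46, None, 42]
Inorder (L, root, R): [2, 5, 6, 9, 17, 24, 40, 42, 43, 46]
Preorder (root, L, R): [5, 2, 17, 6, 9, 24, 43, 40, 42, 46]
Postorder (L, R, root): [2, 9, 6, 42, 40, 46, 43, 24, 17, 5]


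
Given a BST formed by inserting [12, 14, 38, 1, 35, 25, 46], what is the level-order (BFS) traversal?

Tree insertion order: [12, 14, 38, 1, 35, 25, 46]
Tree (level-order array): [12, 1, 14, None, None, None, 38, 35, 46, 25]
BFS from the root, enqueuing left then right child of each popped node:
  queue [12] -> pop 12, enqueue [1, 14], visited so far: [12]
  queue [1, 14] -> pop 1, enqueue [none], visited so far: [12, 1]
  queue [14] -> pop 14, enqueue [38], visited so far: [12, 1, 14]
  queue [38] -> pop 38, enqueue [35, 46], visited so far: [12, 1, 14, 38]
  queue [35, 46] -> pop 35, enqueue [25], visited so far: [12, 1, 14, 38, 35]
  queue [46, 25] -> pop 46, enqueue [none], visited so far: [12, 1, 14, 38, 35, 46]
  queue [25] -> pop 25, enqueue [none], visited so far: [12, 1, 14, 38, 35, 46, 25]
Result: [12, 1, 14, 38, 35, 46, 25]


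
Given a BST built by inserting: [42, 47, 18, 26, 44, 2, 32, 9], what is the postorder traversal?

Tree insertion order: [42, 47, 18, 26, 44, 2, 32, 9]
Tree (level-order array): [42, 18, 47, 2, 26, 44, None, None, 9, None, 32]
Postorder traversal: [9, 2, 32, 26, 18, 44, 47, 42]


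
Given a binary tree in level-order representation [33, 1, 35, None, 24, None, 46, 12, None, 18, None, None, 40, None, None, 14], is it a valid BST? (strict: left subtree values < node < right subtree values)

Level-order array: [33, 1, 35, None, 24, None, 46, 12, None, 18, None, None, 40, None, None, 14]
Validate using subtree bounds (lo, hi): at each node, require lo < value < hi,
then recurse left with hi=value and right with lo=value.
Preorder trace (stopping at first violation):
  at node 33 with bounds (-inf, +inf): OK
  at node 1 with bounds (-inf, 33): OK
  at node 24 with bounds (1, 33): OK
  at node 12 with bounds (1, 24): OK
  at node 40 with bounds (12, 24): VIOLATION
Node 40 violates its bound: not (12 < 40 < 24).
Result: Not a valid BST


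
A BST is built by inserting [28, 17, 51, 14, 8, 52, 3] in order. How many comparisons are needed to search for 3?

Search path for 3: 28 -> 17 -> 14 -> 8 -> 3
Found: True
Comparisons: 5


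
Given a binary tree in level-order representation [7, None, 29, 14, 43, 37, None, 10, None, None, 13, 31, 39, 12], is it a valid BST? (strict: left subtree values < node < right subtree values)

Level-order array: [7, None, 29, 14, 43, 37, None, 10, None, None, 13, 31, 39, 12]
Validate using subtree bounds (lo, hi): at each node, require lo < value < hi,
then recurse left with hi=value and right with lo=value.
Preorder trace (stopping at first violation):
  at node 7 with bounds (-inf, +inf): OK
  at node 29 with bounds (7, +inf): OK
  at node 14 with bounds (7, 29): OK
  at node 37 with bounds (7, 14): VIOLATION
Node 37 violates its bound: not (7 < 37 < 14).
Result: Not a valid BST


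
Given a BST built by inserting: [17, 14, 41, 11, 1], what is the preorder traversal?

Tree insertion order: [17, 14, 41, 11, 1]
Tree (level-order array): [17, 14, 41, 11, None, None, None, 1]
Preorder traversal: [17, 14, 11, 1, 41]


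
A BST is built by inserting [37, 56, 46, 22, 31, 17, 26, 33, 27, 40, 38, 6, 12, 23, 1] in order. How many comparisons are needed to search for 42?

Search path for 42: 37 -> 56 -> 46 -> 40
Found: False
Comparisons: 4


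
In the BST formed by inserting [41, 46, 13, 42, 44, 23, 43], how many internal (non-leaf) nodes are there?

Tree built from: [41, 46, 13, 42, 44, 23, 43]
Tree (level-order array): [41, 13, 46, None, 23, 42, None, None, None, None, 44, 43]
Rule: An internal node has at least one child.
Per-node child counts:
  node 41: 2 child(ren)
  node 13: 1 child(ren)
  node 23: 0 child(ren)
  node 46: 1 child(ren)
  node 42: 1 child(ren)
  node 44: 1 child(ren)
  node 43: 0 child(ren)
Matching nodes: [41, 13, 46, 42, 44]
Count of internal (non-leaf) nodes: 5


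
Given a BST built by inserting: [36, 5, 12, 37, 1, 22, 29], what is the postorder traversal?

Tree insertion order: [36, 5, 12, 37, 1, 22, 29]
Tree (level-order array): [36, 5, 37, 1, 12, None, None, None, None, None, 22, None, 29]
Postorder traversal: [1, 29, 22, 12, 5, 37, 36]


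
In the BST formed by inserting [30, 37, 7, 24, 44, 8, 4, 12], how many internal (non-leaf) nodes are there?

Tree built from: [30, 37, 7, 24, 44, 8, 4, 12]
Tree (level-order array): [30, 7, 37, 4, 24, None, 44, None, None, 8, None, None, None, None, 12]
Rule: An internal node has at least one child.
Per-node child counts:
  node 30: 2 child(ren)
  node 7: 2 child(ren)
  node 4: 0 child(ren)
  node 24: 1 child(ren)
  node 8: 1 child(ren)
  node 12: 0 child(ren)
  node 37: 1 child(ren)
  node 44: 0 child(ren)
Matching nodes: [30, 7, 24, 8, 37]
Count of internal (non-leaf) nodes: 5


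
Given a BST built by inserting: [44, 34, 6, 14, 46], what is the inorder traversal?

Tree insertion order: [44, 34, 6, 14, 46]
Tree (level-order array): [44, 34, 46, 6, None, None, None, None, 14]
Inorder traversal: [6, 14, 34, 44, 46]


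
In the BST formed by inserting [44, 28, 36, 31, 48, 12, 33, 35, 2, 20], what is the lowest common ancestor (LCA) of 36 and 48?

Tree insertion order: [44, 28, 36, 31, 48, 12, 33, 35, 2, 20]
Tree (level-order array): [44, 28, 48, 12, 36, None, None, 2, 20, 31, None, None, None, None, None, None, 33, None, 35]
In a BST, the LCA of p=36, q=48 is the first node v on the
root-to-leaf path with p <= v <= q (go left if both < v, right if both > v).
Walk from root:
  at 44: 36 <= 44 <= 48, this is the LCA
LCA = 44


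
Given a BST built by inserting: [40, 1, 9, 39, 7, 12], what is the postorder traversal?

Tree insertion order: [40, 1, 9, 39, 7, 12]
Tree (level-order array): [40, 1, None, None, 9, 7, 39, None, None, 12]
Postorder traversal: [7, 12, 39, 9, 1, 40]


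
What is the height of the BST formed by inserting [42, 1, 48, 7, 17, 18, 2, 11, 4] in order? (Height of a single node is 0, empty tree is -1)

Insertion order: [42, 1, 48, 7, 17, 18, 2, 11, 4]
Tree (level-order array): [42, 1, 48, None, 7, None, None, 2, 17, None, 4, 11, 18]
Compute height bottom-up (empty subtree = -1):
  height(4) = 1 + max(-1, -1) = 0
  height(2) = 1 + max(-1, 0) = 1
  height(11) = 1 + max(-1, -1) = 0
  height(18) = 1 + max(-1, -1) = 0
  height(17) = 1 + max(0, 0) = 1
  height(7) = 1 + max(1, 1) = 2
  height(1) = 1 + max(-1, 2) = 3
  height(48) = 1 + max(-1, -1) = 0
  height(42) = 1 + max(3, 0) = 4
Height = 4


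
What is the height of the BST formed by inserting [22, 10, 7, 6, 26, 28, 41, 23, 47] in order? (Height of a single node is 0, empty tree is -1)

Insertion order: [22, 10, 7, 6, 26, 28, 41, 23, 47]
Tree (level-order array): [22, 10, 26, 7, None, 23, 28, 6, None, None, None, None, 41, None, None, None, 47]
Compute height bottom-up (empty subtree = -1):
  height(6) = 1 + max(-1, -1) = 0
  height(7) = 1 + max(0, -1) = 1
  height(10) = 1 + max(1, -1) = 2
  height(23) = 1 + max(-1, -1) = 0
  height(47) = 1 + max(-1, -1) = 0
  height(41) = 1 + max(-1, 0) = 1
  height(28) = 1 + max(-1, 1) = 2
  height(26) = 1 + max(0, 2) = 3
  height(22) = 1 + max(2, 3) = 4
Height = 4


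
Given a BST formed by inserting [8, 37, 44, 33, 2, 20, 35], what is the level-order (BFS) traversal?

Tree insertion order: [8, 37, 44, 33, 2, 20, 35]
Tree (level-order array): [8, 2, 37, None, None, 33, 44, 20, 35]
BFS from the root, enqueuing left then right child of each popped node:
  queue [8] -> pop 8, enqueue [2, 37], visited so far: [8]
  queue [2, 37] -> pop 2, enqueue [none], visited so far: [8, 2]
  queue [37] -> pop 37, enqueue [33, 44], visited so far: [8, 2, 37]
  queue [33, 44] -> pop 33, enqueue [20, 35], visited so far: [8, 2, 37, 33]
  queue [44, 20, 35] -> pop 44, enqueue [none], visited so far: [8, 2, 37, 33, 44]
  queue [20, 35] -> pop 20, enqueue [none], visited so far: [8, 2, 37, 33, 44, 20]
  queue [35] -> pop 35, enqueue [none], visited so far: [8, 2, 37, 33, 44, 20, 35]
Result: [8, 2, 37, 33, 44, 20, 35]


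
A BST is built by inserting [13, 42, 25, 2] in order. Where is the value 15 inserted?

Starting tree (level order): [13, 2, 42, None, None, 25]
Insertion path: 13 -> 42 -> 25
Result: insert 15 as left child of 25
Final tree (level order): [13, 2, 42, None, None, 25, None, 15]


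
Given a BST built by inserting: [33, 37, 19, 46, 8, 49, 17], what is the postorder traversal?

Tree insertion order: [33, 37, 19, 46, 8, 49, 17]
Tree (level-order array): [33, 19, 37, 8, None, None, 46, None, 17, None, 49]
Postorder traversal: [17, 8, 19, 49, 46, 37, 33]


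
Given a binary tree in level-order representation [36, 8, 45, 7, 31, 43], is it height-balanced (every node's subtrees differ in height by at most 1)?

Tree (level-order array): [36, 8, 45, 7, 31, 43]
Definition: a tree is height-balanced if, at every node, |h(left) - h(right)| <= 1 (empty subtree has height -1).
Bottom-up per-node check:
  node 7: h_left=-1, h_right=-1, diff=0 [OK], height=0
  node 31: h_left=-1, h_right=-1, diff=0 [OK], height=0
  node 8: h_left=0, h_right=0, diff=0 [OK], height=1
  node 43: h_left=-1, h_right=-1, diff=0 [OK], height=0
  node 45: h_left=0, h_right=-1, diff=1 [OK], height=1
  node 36: h_left=1, h_right=1, diff=0 [OK], height=2
All nodes satisfy the balance condition.
Result: Balanced


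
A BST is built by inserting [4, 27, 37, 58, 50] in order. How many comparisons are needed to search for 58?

Search path for 58: 4 -> 27 -> 37 -> 58
Found: True
Comparisons: 4


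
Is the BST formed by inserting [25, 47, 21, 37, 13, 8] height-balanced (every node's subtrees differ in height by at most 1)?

Tree (level-order array): [25, 21, 47, 13, None, 37, None, 8]
Definition: a tree is height-balanced if, at every node, |h(left) - h(right)| <= 1 (empty subtree has height -1).
Bottom-up per-node check:
  node 8: h_left=-1, h_right=-1, diff=0 [OK], height=0
  node 13: h_left=0, h_right=-1, diff=1 [OK], height=1
  node 21: h_left=1, h_right=-1, diff=2 [FAIL (|1--1|=2 > 1)], height=2
  node 37: h_left=-1, h_right=-1, diff=0 [OK], height=0
  node 47: h_left=0, h_right=-1, diff=1 [OK], height=1
  node 25: h_left=2, h_right=1, diff=1 [OK], height=3
Node 21 violates the condition: |1 - -1| = 2 > 1.
Result: Not balanced


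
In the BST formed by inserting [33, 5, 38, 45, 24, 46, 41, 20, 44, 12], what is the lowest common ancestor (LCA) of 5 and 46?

Tree insertion order: [33, 5, 38, 45, 24, 46, 41, 20, 44, 12]
Tree (level-order array): [33, 5, 38, None, 24, None, 45, 20, None, 41, 46, 12, None, None, 44]
In a BST, the LCA of p=5, q=46 is the first node v on the
root-to-leaf path with p <= v <= q (go left if both < v, right if both > v).
Walk from root:
  at 33: 5 <= 33 <= 46, this is the LCA
LCA = 33


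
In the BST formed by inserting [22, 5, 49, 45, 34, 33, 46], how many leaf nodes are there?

Tree built from: [22, 5, 49, 45, 34, 33, 46]
Tree (level-order array): [22, 5, 49, None, None, 45, None, 34, 46, 33]
Rule: A leaf has 0 children.
Per-node child counts:
  node 22: 2 child(ren)
  node 5: 0 child(ren)
  node 49: 1 child(ren)
  node 45: 2 child(ren)
  node 34: 1 child(ren)
  node 33: 0 child(ren)
  node 46: 0 child(ren)
Matching nodes: [5, 33, 46]
Count of leaf nodes: 3


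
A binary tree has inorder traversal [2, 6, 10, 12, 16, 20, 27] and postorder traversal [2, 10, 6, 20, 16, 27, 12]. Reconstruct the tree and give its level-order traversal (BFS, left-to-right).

Inorder:   [2, 6, 10, 12, 16, 20, 27]
Postorder: [2, 10, 6, 20, 16, 27, 12]
Algorithm: postorder visits root last, so walk postorder right-to-left;
each value is the root of the current inorder slice — split it at that
value, recurse on the right subtree first, then the left.
Recursive splits:
  root=12; inorder splits into left=[2, 6, 10], right=[16, 20, 27]
  root=27; inorder splits into left=[16, 20], right=[]
  root=16; inorder splits into left=[], right=[20]
  root=20; inorder splits into left=[], right=[]
  root=6; inorder splits into left=[2], right=[10]
  root=10; inorder splits into left=[], right=[]
  root=2; inorder splits into left=[], right=[]
Reconstructed level-order: [12, 6, 27, 2, 10, 16, 20]


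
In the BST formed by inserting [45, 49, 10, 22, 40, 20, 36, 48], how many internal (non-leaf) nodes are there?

Tree built from: [45, 49, 10, 22, 40, 20, 36, 48]
Tree (level-order array): [45, 10, 49, None, 22, 48, None, 20, 40, None, None, None, None, 36]
Rule: An internal node has at least one child.
Per-node child counts:
  node 45: 2 child(ren)
  node 10: 1 child(ren)
  node 22: 2 child(ren)
  node 20: 0 child(ren)
  node 40: 1 child(ren)
  node 36: 0 child(ren)
  node 49: 1 child(ren)
  node 48: 0 child(ren)
Matching nodes: [45, 10, 22, 40, 49]
Count of internal (non-leaf) nodes: 5


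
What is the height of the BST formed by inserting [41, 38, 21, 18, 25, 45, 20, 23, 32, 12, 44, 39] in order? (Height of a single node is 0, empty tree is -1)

Insertion order: [41, 38, 21, 18, 25, 45, 20, 23, 32, 12, 44, 39]
Tree (level-order array): [41, 38, 45, 21, 39, 44, None, 18, 25, None, None, None, None, 12, 20, 23, 32]
Compute height bottom-up (empty subtree = -1):
  height(12) = 1 + max(-1, -1) = 0
  height(20) = 1 + max(-1, -1) = 0
  height(18) = 1 + max(0, 0) = 1
  height(23) = 1 + max(-1, -1) = 0
  height(32) = 1 + max(-1, -1) = 0
  height(25) = 1 + max(0, 0) = 1
  height(21) = 1 + max(1, 1) = 2
  height(39) = 1 + max(-1, -1) = 0
  height(38) = 1 + max(2, 0) = 3
  height(44) = 1 + max(-1, -1) = 0
  height(45) = 1 + max(0, -1) = 1
  height(41) = 1 + max(3, 1) = 4
Height = 4


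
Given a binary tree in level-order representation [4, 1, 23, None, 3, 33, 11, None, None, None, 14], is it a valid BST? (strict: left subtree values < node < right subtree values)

Level-order array: [4, 1, 23, None, 3, 33, 11, None, None, None, 14]
Validate using subtree bounds (lo, hi): at each node, require lo < value < hi,
then recurse left with hi=value and right with lo=value.
Preorder trace (stopping at first violation):
  at node 4 with bounds (-inf, +inf): OK
  at node 1 with bounds (-inf, 4): OK
  at node 3 with bounds (1, 4): OK
  at node 23 with bounds (4, +inf): OK
  at node 33 with bounds (4, 23): VIOLATION
Node 33 violates its bound: not (4 < 33 < 23).
Result: Not a valid BST


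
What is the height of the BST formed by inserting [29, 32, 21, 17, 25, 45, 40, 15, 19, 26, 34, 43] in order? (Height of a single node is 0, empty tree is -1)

Insertion order: [29, 32, 21, 17, 25, 45, 40, 15, 19, 26, 34, 43]
Tree (level-order array): [29, 21, 32, 17, 25, None, 45, 15, 19, None, 26, 40, None, None, None, None, None, None, None, 34, 43]
Compute height bottom-up (empty subtree = -1):
  height(15) = 1 + max(-1, -1) = 0
  height(19) = 1 + max(-1, -1) = 0
  height(17) = 1 + max(0, 0) = 1
  height(26) = 1 + max(-1, -1) = 0
  height(25) = 1 + max(-1, 0) = 1
  height(21) = 1 + max(1, 1) = 2
  height(34) = 1 + max(-1, -1) = 0
  height(43) = 1 + max(-1, -1) = 0
  height(40) = 1 + max(0, 0) = 1
  height(45) = 1 + max(1, -1) = 2
  height(32) = 1 + max(-1, 2) = 3
  height(29) = 1 + max(2, 3) = 4
Height = 4


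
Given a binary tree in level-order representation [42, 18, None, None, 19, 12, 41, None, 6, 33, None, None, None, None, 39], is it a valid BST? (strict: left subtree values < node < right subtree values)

Level-order array: [42, 18, None, None, 19, 12, 41, None, 6, 33, None, None, None, None, 39]
Validate using subtree bounds (lo, hi): at each node, require lo < value < hi,
then recurse left with hi=value and right with lo=value.
Preorder trace (stopping at first violation):
  at node 42 with bounds (-inf, +inf): OK
  at node 18 with bounds (-inf, 42): OK
  at node 19 with bounds (18, 42): OK
  at node 12 with bounds (18, 19): VIOLATION
Node 12 violates its bound: not (18 < 12 < 19).
Result: Not a valid BST


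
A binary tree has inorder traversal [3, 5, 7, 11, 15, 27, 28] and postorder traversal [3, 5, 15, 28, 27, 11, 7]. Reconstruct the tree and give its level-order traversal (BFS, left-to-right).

Inorder:   [3, 5, 7, 11, 15, 27, 28]
Postorder: [3, 5, 15, 28, 27, 11, 7]
Algorithm: postorder visits root last, so walk postorder right-to-left;
each value is the root of the current inorder slice — split it at that
value, recurse on the right subtree first, then the left.
Recursive splits:
  root=7; inorder splits into left=[3, 5], right=[11, 15, 27, 28]
  root=11; inorder splits into left=[], right=[15, 27, 28]
  root=27; inorder splits into left=[15], right=[28]
  root=28; inorder splits into left=[], right=[]
  root=15; inorder splits into left=[], right=[]
  root=5; inorder splits into left=[3], right=[]
  root=3; inorder splits into left=[], right=[]
Reconstructed level-order: [7, 5, 11, 3, 27, 15, 28]


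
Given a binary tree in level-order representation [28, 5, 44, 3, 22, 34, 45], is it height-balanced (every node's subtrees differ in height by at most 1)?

Tree (level-order array): [28, 5, 44, 3, 22, 34, 45]
Definition: a tree is height-balanced if, at every node, |h(left) - h(right)| <= 1 (empty subtree has height -1).
Bottom-up per-node check:
  node 3: h_left=-1, h_right=-1, diff=0 [OK], height=0
  node 22: h_left=-1, h_right=-1, diff=0 [OK], height=0
  node 5: h_left=0, h_right=0, diff=0 [OK], height=1
  node 34: h_left=-1, h_right=-1, diff=0 [OK], height=0
  node 45: h_left=-1, h_right=-1, diff=0 [OK], height=0
  node 44: h_left=0, h_right=0, diff=0 [OK], height=1
  node 28: h_left=1, h_right=1, diff=0 [OK], height=2
All nodes satisfy the balance condition.
Result: Balanced


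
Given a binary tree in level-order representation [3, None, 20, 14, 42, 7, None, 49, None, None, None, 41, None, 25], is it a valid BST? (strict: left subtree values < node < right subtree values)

Level-order array: [3, None, 20, 14, 42, 7, None, 49, None, None, None, 41, None, 25]
Validate using subtree bounds (lo, hi): at each node, require lo < value < hi,
then recurse left with hi=value and right with lo=value.
Preorder trace (stopping at first violation):
  at node 3 with bounds (-inf, +inf): OK
  at node 20 with bounds (3, +inf): OK
  at node 14 with bounds (3, 20): OK
  at node 7 with bounds (3, 14): OK
  at node 42 with bounds (20, +inf): OK
  at node 49 with bounds (20, 42): VIOLATION
Node 49 violates its bound: not (20 < 49 < 42).
Result: Not a valid BST


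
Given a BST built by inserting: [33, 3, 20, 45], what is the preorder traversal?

Tree insertion order: [33, 3, 20, 45]
Tree (level-order array): [33, 3, 45, None, 20]
Preorder traversal: [33, 3, 20, 45]


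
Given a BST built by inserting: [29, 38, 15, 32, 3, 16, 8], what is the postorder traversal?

Tree insertion order: [29, 38, 15, 32, 3, 16, 8]
Tree (level-order array): [29, 15, 38, 3, 16, 32, None, None, 8]
Postorder traversal: [8, 3, 16, 15, 32, 38, 29]


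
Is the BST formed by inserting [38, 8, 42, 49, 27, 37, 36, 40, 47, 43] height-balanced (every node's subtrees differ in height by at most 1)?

Tree (level-order array): [38, 8, 42, None, 27, 40, 49, None, 37, None, None, 47, None, 36, None, 43]
Definition: a tree is height-balanced if, at every node, |h(left) - h(right)| <= 1 (empty subtree has height -1).
Bottom-up per-node check:
  node 36: h_left=-1, h_right=-1, diff=0 [OK], height=0
  node 37: h_left=0, h_right=-1, diff=1 [OK], height=1
  node 27: h_left=-1, h_right=1, diff=2 [FAIL (|-1-1|=2 > 1)], height=2
  node 8: h_left=-1, h_right=2, diff=3 [FAIL (|-1-2|=3 > 1)], height=3
  node 40: h_left=-1, h_right=-1, diff=0 [OK], height=0
  node 43: h_left=-1, h_right=-1, diff=0 [OK], height=0
  node 47: h_left=0, h_right=-1, diff=1 [OK], height=1
  node 49: h_left=1, h_right=-1, diff=2 [FAIL (|1--1|=2 > 1)], height=2
  node 42: h_left=0, h_right=2, diff=2 [FAIL (|0-2|=2 > 1)], height=3
  node 38: h_left=3, h_right=3, diff=0 [OK], height=4
Node 27 violates the condition: |-1 - 1| = 2 > 1.
Result: Not balanced


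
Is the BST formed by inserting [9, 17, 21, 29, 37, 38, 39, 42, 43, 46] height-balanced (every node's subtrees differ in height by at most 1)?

Tree (level-order array): [9, None, 17, None, 21, None, 29, None, 37, None, 38, None, 39, None, 42, None, 43, None, 46]
Definition: a tree is height-balanced if, at every node, |h(left) - h(right)| <= 1 (empty subtree has height -1).
Bottom-up per-node check:
  node 46: h_left=-1, h_right=-1, diff=0 [OK], height=0
  node 43: h_left=-1, h_right=0, diff=1 [OK], height=1
  node 42: h_left=-1, h_right=1, diff=2 [FAIL (|-1-1|=2 > 1)], height=2
  node 39: h_left=-1, h_right=2, diff=3 [FAIL (|-1-2|=3 > 1)], height=3
  node 38: h_left=-1, h_right=3, diff=4 [FAIL (|-1-3|=4 > 1)], height=4
  node 37: h_left=-1, h_right=4, diff=5 [FAIL (|-1-4|=5 > 1)], height=5
  node 29: h_left=-1, h_right=5, diff=6 [FAIL (|-1-5|=6 > 1)], height=6
  node 21: h_left=-1, h_right=6, diff=7 [FAIL (|-1-6|=7 > 1)], height=7
  node 17: h_left=-1, h_right=7, diff=8 [FAIL (|-1-7|=8 > 1)], height=8
  node 9: h_left=-1, h_right=8, diff=9 [FAIL (|-1-8|=9 > 1)], height=9
Node 42 violates the condition: |-1 - 1| = 2 > 1.
Result: Not balanced
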